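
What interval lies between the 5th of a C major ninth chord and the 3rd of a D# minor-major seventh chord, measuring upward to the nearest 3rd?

C major ninth has G as its 5th, and D# minor-major seventh has F# as its 3rd.
Counting 7 letters and 11 half steps from G gives a major seventh.

major seventh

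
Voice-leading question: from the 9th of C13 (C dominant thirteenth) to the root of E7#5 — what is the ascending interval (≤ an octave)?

The 9th of C13 (C dominant thirteenth) is D; the root of E7#5 is E.
Counting 2 letters and 2 half steps from D gives a major second.

major second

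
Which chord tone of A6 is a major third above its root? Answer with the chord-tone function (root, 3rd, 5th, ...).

3rd

Spelling the chord: A–C#–E–F#.
The root is A. A major third above A is C#.
C# is the chord's 3rd.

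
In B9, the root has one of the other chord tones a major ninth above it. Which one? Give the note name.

B9 (B dominant ninth) is spelled B D# F# A C#.
The root is B. A major ninth above B is C#.
C# is the chord's 9th.

C#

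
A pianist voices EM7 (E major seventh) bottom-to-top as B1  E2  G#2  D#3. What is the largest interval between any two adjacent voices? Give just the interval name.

P5

Adjacent intervals: B1→E2 = perfect fourth; E2→G#2 = major third; G#2→D#3 = perfect fifth.
The largest is G#2 to D#3, a perfect fifth (7 semitones).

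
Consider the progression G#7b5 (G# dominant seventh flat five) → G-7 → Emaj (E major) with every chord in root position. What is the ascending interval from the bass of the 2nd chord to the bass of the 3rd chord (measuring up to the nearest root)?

The roots are G and E.
Counting 6 letters and 9 half steps from G gives a major sixth.

major sixth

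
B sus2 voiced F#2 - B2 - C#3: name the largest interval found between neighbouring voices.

perfect 4th

Adjacent intervals: F#2→B2 = perfect fourth; B2→C#3 = major second.
The largest is F#2 to B2, a perfect fourth (5 semitones).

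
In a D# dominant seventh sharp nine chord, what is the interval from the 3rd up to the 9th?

M7

Spelling the chord: D#-F##-A#-C#-E##.
That puts F## below E##.
Counting 7 letters and 11 half steps from F## gives a major seventh.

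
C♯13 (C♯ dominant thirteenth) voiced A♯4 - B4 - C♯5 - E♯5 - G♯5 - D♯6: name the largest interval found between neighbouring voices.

perfect fifth

Adjacent intervals: A♯4→B4 = minor second; B4→C♯5 = major second; C♯5→E♯5 = major third; E♯5→G♯5 = minor third; G♯5→D♯6 = perfect fifth.
The largest is G♯5 to D♯6, a perfect fifth (7 semitones).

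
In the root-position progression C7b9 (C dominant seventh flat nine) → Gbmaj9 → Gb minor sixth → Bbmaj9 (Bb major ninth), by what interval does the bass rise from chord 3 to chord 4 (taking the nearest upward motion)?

major third

The roots are Gb and Bb.
Counting 3 letters and 4 half steps from Gb gives a major third.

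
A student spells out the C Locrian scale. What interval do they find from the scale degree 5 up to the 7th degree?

major third

The scale runs C Db Eb F Gb Ab Bb.
That puts Gb below Bb.
Gb up to Bb spans 3 letter names and 4 semitones — a major third.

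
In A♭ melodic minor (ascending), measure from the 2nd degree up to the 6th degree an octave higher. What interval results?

The scale runs A♭ B♭ C♭ D♭ E♭ F G.
That puts B♭ below F.
Counting 12 letters and 19 half steps from B♭ gives a perfect twelfth.

perfect twelfth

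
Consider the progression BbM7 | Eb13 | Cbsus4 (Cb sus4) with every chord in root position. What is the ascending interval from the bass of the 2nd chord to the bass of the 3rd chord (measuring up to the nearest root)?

The roots are Eb and Cb.
6 letter names make it a sixth; at 8 semitones (a half step narrower than major) the quality is minor.

m6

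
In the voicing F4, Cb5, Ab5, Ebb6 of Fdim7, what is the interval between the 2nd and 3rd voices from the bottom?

major sixth

Those voices are Cb5 and Ab5.
From Cb to Ab is 9 semitones, exactly the major sixth.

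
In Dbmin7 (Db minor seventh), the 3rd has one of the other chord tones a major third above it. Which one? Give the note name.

Spelling the chord: Db, Fb, Ab, Cb.
The 3rd is Fb. A major third above Fb is Ab.
Ab is the chord's 5th.

Ab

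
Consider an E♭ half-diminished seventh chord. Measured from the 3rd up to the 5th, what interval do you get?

m3

E♭ half-diminished seventh: E♭–G♭–B𝄫–D♭.
So we need the interval from G♭ up to B𝄫.
3 letter names make it a third; at 3 semitones (a half step narrower than major) the quality is minor.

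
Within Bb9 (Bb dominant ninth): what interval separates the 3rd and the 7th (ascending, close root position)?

Bb9 is spelled Bb–D–F–Ab–C.
That puts D below Ab.
D up to Ab is 6 semitones, a half step narrower than a perfect fifth, so the interval is diminished.

diminished fifth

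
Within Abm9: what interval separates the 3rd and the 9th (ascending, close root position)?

Ab minor ninth: Ab, Cb, Eb, Gb, Bb.
So we need the interval from Cb up to Bb.
Cb up to Bb spans 7 letter names and 11 semitones — a major seventh.

M7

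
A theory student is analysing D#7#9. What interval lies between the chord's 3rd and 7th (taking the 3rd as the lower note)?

The chord tones of D#7#9 are D# F## A# C# E##.
That puts F## below C#.
From F## to C#: 6 semitones over a fifth = diminished.

diminished fifth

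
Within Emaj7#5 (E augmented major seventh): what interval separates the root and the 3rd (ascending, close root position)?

major third

Spelling the chord: E G# B# D#.
The root is E and the 3rd is G#.
E up to G# spans 3 letter names and 4 semitones — a major third.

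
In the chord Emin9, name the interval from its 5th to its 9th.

Spelling the chord: E–G–B–D–F#.
That puts B below F#.
Counting 5 letters and 7 half steps from B gives a perfect fifth.

perfect fifth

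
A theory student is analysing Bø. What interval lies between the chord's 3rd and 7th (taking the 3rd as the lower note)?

perfect fifth

The chord tones of B half-diminished seventh are B-D-F-A.
3rd = D; 7th = A.
Counting 5 letters and 7 half steps from D gives a perfect fifth.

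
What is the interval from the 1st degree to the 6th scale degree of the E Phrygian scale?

minor 6th

The scale runs E F G A B C D.
So we need the interval from E up to C.
From E to C: 8 semitones over a sixth = minor.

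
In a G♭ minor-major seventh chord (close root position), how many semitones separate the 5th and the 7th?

4

The chord tones of G♭mM7 are G♭-B𝄫-D♭-F.
D♭ to F is a major third: 4 semitones.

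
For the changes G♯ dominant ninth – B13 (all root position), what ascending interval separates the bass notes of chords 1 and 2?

minor third

The roots are G♯ and B.
3 letter names make it a third; at 3 semitones (a half step narrower than major) the quality is minor.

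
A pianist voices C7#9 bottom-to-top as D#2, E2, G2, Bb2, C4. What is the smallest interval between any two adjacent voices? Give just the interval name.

Adjacent intervals: D#2→E2 = minor second; E2→G2 = minor third; G2→Bb2 = minor third; Bb2→C4 = major ninth.
The smallest is D#2 to E2, a minor second (1 semitone).

m2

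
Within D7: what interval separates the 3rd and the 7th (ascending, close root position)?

D dominant seventh is spelled D F# A C.
That puts F# below C.
From F# to C: 6 semitones over a fifth = diminished.

d5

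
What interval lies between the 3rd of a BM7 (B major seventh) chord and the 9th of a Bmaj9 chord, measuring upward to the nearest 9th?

minor seventh

The 3rd of BM7 (B major seventh) is D#; the 9th of Bmaj9 is C#.
D# up to C# is 10 semitones, a half step narrower than a major seventh, so the interval is minor.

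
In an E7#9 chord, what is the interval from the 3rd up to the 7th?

E7#9 (E dominant seventh sharp nine) is spelled E-G#-B-D-F##.
That puts G# below D.
From G# to D: 6 semitones over a fifth = diminished.
This 3–7 tritone is the characteristic tension at the heart of the dominant sound.

diminished 5th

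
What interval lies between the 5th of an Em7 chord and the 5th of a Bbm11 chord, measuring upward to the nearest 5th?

Em7 has B as its 5th, and Bbm11 has F as its 5th.
B up to F is 6 semitones, a half step narrower than a perfect fifth, so the interval is diminished.

diminished fifth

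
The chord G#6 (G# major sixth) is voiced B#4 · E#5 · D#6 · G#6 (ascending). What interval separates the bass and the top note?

The outer voices are B#4 and G#6.
B# up to G# is 20 semitones, a half step narrower than a major thirteenth, so the interval is minor.

m13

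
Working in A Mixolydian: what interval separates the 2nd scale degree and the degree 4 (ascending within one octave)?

A mixolydian: A B C# D E F# G.
2nd scale degree = B; scale degree 4 = D.
3 letter names make it a third; at 3 semitones (a half step narrower than major) the quality is minor.

minor third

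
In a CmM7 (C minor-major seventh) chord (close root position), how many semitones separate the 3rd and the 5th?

4

C minor-major seventh: C–Eb–G–B.
Eb to G is a major third: 4 semitones.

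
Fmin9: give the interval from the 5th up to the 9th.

Spelling the chord: F Ab C Eb G.
5th = C; 9th = G.
From C to G is 7 semitones, exactly the perfect fifth.

perfect fifth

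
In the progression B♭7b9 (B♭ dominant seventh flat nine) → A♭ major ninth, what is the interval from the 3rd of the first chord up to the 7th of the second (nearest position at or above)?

perfect fourth

The 3rd of B♭7b9 (B♭ dominant seventh flat nine) is D; the 7th of A♭ major ninth is G.
Counting 4 letters and 5 half steps from D gives a perfect fourth.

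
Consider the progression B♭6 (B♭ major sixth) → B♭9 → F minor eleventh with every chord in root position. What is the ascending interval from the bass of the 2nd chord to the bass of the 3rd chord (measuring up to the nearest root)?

perfect fifth

The roots are B♭ and F.
Counting 5 letters and 7 half steps from B♭ gives a perfect fifth.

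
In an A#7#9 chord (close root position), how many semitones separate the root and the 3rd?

4

A#7#9 (A# dominant seventh sharp nine): A#-C##-E#-G#-B##.
A# to C## is a major third: 4 semitones.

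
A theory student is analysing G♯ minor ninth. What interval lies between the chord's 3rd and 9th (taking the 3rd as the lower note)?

The chord tones of G♯m9 (G♯ minor ninth) are G♯ B D♯ F♯ A♯.
So we need the interval from B up to A♯.
Counting 7 letters and 11 half steps from B gives a major seventh.

M7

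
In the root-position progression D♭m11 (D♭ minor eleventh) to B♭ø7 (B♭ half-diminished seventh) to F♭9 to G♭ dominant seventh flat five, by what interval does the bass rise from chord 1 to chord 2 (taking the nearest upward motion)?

The roots are D♭ and B♭.
From D♭ to B♭ is 9 semitones, exactly the major sixth.

major 6th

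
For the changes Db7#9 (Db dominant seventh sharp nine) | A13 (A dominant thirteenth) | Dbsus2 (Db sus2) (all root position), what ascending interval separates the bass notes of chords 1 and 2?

A5

The roots are Db and A.
5 letter names make it a fifth; at 8 semitones (a half step wider than perfect) the quality is augmented.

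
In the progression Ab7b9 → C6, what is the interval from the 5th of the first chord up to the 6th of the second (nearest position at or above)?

augmented fourth

The 5th of Ab7b9 is Eb; the 6th of C6 is A.
Eb up to A is 6 semitones, a half step wider than a perfect fourth, so the interval is augmented.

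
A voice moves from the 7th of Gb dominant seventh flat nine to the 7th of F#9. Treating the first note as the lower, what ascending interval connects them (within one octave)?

Gb dominant seventh flat nine has Fb as its 7th, and F#9 has E as its 7th.
From Fb to E: 12 semitones over a seventh = augmented.

augmented seventh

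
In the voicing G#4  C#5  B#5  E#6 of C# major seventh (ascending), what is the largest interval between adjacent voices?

major 7th

Adjacent intervals: G#4→C#5 = perfect fourth; C#5→B#5 = major seventh; B#5→E#6 = perfect fourth.
The largest is C#5 to B#5, a major seventh (11 semitones).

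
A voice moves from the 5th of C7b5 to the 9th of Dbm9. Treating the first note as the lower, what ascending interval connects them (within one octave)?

M6

C7b5 has Gb as its 5th, and Dbm9 has Eb as its 9th.
Counting 6 letters and 9 half steps from Gb gives a major sixth.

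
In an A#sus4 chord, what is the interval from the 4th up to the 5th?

major second

A#sus4 (A# sus4) is spelled A# D# E#.
The 4th is D# and the 5th is E#.
From D# to E# is 2 semitones, exactly the major second.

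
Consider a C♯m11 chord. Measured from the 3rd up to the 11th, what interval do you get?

The chord tones of C♯m11 are C♯, E, G♯, B, D♯, F♯.
3rd = E; 11th = F♯.
Counting 9 letters and 14 half steps from E gives a major ninth.

M9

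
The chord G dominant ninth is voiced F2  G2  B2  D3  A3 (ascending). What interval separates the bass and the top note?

major tenth

The outer voices are F2 and A3.
Counting 10 letters and 16 half steps from F gives a major tenth.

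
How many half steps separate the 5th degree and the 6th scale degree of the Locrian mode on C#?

The scale is C# D E F# G A B.
G up to A is a major second — 2 semitones.

2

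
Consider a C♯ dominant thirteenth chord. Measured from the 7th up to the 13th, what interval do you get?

major seventh

C♯13: C♯-E♯-G♯-B-D♯-A♯.
That puts B below A♯.
Counting 7 letters and 11 half steps from B gives a major seventh.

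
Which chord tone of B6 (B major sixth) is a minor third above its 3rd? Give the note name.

The chord tones of B6 (B major sixth) are B–D♯–F♯–G♯.
The 3rd is D♯. A minor third above D♯ is F♯.
F♯ is the chord's 5th.

F#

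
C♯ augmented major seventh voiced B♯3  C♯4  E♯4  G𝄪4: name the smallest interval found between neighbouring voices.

m2

Adjacent intervals: B♯3→C♯4 = minor second; C♯4→E♯4 = major third; E♯4→G𝄪4 = major third.
The smallest is B♯3 to C♯4, a minor second (1 semitone).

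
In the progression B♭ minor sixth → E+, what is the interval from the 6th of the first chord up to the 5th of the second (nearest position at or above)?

augmented third

B♭ minor sixth has G as its 6th, and E+ has B♯ as its 5th.
From G to B♯: 5 semitones over a third = augmented.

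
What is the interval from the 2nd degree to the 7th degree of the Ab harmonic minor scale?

Spelling the Ab harmonic minor scale: Ab Bb Cb Db Eb Fb G.
That puts Bb below G.
From Bb to G is 9 semitones, exactly the major sixth.

M6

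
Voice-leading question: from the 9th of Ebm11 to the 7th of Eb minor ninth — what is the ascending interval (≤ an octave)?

minor 6th

The 9th of Ebm11 is F; the 7th of Eb minor ninth is Db.
From F to Db: 8 semitones over a sixth = minor.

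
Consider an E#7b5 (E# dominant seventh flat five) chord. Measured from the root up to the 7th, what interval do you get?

Spelling the chord: E#, G##, B, D#.
So we need the interval from E# up to D#.
7 letter names make it a seventh; at 10 semitones (a half step narrower than major) the quality is minor.

m7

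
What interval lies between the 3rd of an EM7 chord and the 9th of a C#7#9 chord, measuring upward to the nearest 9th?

EM7 has G# as its 3rd, and C#7#9 has D## as its 9th.
From G# to D##: 8 semitones over a fifth = augmented.

augmented fifth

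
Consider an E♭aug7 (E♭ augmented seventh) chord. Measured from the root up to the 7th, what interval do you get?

minor seventh

The chord tones of E♭aug7 (E♭ augmented seventh) are E♭–G–B–D♭.
The root is E♭ and the 7th is D♭.
E♭ up to D♭ is 10 semitones, a half step narrower than a major seventh, so the interval is minor.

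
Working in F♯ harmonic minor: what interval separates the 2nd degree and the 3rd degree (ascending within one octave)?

minor 2nd

The scale runs F♯ G♯ A B C♯ D E♯.
2nd degree = G♯; scale degree 3 = A.
G♯ up to A is 1 semitone, a half step narrower than a major second, so the interval is minor.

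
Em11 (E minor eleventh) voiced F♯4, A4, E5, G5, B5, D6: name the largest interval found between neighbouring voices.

Adjacent intervals: F♯4→A4 = minor third; A4→E5 = perfect fifth; E5→G5 = minor third; G5→B5 = major third; B5→D6 = minor third.
The largest is A4 to E5, a perfect fifth (7 semitones).

perfect fifth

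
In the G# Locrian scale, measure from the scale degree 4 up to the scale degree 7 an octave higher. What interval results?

perfect eleventh

The scale runs G# A B C# D E F#.
That puts C# below F#.
C# up to F# spans 11 letter names and 17 semitones — a perfect eleventh.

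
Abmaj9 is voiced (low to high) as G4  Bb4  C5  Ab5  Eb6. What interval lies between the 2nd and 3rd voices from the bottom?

M2

Those voices are Bb4 and C5.
Bb up to C spans 2 letter names and 2 semitones — a major second.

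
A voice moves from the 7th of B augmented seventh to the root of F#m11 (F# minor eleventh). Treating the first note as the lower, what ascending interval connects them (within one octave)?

B augmented seventh has A as its 7th, and F#m11 (F# minor eleventh) has F# as its root.
A up to F# spans 6 letter names and 9 semitones — a major sixth.

major sixth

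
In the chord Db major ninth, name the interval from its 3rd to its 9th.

m7

Dbmaj9 (Db major ninth) is spelled Db, F, Ab, C, Eb.
The 3rd is F and the 9th is Eb.
7 letter names make it a seventh; at 10 semitones (a half step narrower than major) the quality is minor.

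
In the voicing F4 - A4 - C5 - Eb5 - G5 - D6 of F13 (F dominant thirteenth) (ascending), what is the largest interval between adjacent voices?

perfect 5th

Adjacent intervals: F4→A4 = major third; A4→C5 = minor third; C5→Eb5 = minor third; Eb5→G5 = major third; G5→D6 = perfect fifth.
The largest is G5 to D6, a perfect fifth (7 semitones).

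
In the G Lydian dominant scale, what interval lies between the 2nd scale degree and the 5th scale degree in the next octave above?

The scale runs G A B C# D E F.
That puts A below D.
From A to D is 17 semitones, exactly the perfect eleventh.

P11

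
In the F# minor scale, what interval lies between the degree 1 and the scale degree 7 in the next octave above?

The scale runs F# G# A B C# D E.
So we need the interval from F# up to E.
From F# to E: 22 semitones over a fourteenth = minor.

minor fourteenth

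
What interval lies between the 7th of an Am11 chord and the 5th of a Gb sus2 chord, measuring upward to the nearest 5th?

d5

The 7th of Am11 is G; the 5th of Gb sus2 is Db.
5 letter names make it a fifth; at 6 semitones (a half step narrower than perfect) the quality is diminished.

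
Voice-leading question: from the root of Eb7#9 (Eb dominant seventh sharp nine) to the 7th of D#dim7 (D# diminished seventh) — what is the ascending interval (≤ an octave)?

M6

Eb7#9 (Eb dominant seventh sharp nine) has Eb as its root, and D#dim7 (D# diminished seventh) has C as its 7th.
Counting 6 letters and 9 half steps from Eb gives a major sixth.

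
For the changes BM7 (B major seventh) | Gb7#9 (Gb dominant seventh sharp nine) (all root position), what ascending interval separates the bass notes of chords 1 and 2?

The roots are B and Gb.
From B to Gb: 7 semitones over a sixth = diminished.

diminished sixth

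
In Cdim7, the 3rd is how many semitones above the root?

The chord tones of C diminished seventh are C-E♭-G♭-B𝄫.
C to E♭ is a minor third: 3 semitones.

3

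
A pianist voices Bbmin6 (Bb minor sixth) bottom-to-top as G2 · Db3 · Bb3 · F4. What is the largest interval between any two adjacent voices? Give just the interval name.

Adjacent intervals: G2→Db3 = diminished fifth; Db3→Bb3 = major sixth; Bb3→F4 = perfect fifth.
The largest is Db3 to Bb3, a major sixth (9 semitones).

major sixth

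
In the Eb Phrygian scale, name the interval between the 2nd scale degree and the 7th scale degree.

major sixth

Eb phrygian: Eb Fb Gb Ab Bb Cb Db.
So we need the interval from Fb up to Db.
Counting 6 letters and 9 half steps from Fb gives a major sixth.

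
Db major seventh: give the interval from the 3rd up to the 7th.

perfect 5th

The chord tones of Db major seventh are Db F Ab C.
3rd = F; 7th = C.
From F to C is 7 semitones, exactly the perfect fifth.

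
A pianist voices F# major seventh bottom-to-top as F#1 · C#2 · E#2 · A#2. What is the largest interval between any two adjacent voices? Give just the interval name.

perfect 5th

Adjacent intervals: F#1→C#2 = perfect fifth; C#2→E#2 = major third; E#2→A#2 = perfect fourth.
The largest is F#1 to C#2, a perfect fifth (7 semitones).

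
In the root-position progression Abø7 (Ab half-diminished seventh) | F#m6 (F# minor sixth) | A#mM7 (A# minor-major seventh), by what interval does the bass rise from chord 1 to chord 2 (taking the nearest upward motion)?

The roots are Ab and F#.
6 letter names make it a sixth; at 10 semitones (a half step wider than major) the quality is augmented.

A6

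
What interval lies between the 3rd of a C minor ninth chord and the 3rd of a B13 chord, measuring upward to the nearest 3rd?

The 3rd of C minor ninth is Eb; the 3rd of B13 is D#.
7 letter names make it a seventh; at 12 semitones (a half step wider than major) the quality is augmented.

augmented seventh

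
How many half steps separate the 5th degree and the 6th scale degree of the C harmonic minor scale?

1

The scale is C D E♭ F G A♭ B.
G up to A♭ is a minor second — 1 semitone.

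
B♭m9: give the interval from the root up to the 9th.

B♭m9 (B♭ minor ninth) is spelled B♭ D♭ F A♭ C.
That puts B♭ below C.
B♭ up to C spans 9 letter names and 14 semitones — a major ninth.

M9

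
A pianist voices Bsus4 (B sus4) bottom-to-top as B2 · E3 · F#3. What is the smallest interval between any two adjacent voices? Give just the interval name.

major 2nd

Adjacent intervals: B2→E3 = perfect fourth; E3→F#3 = major second.
The smallest is E3 to F#3, a major second (2 semitones).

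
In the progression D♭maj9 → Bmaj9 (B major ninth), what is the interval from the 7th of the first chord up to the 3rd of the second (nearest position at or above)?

The 7th of D♭maj9 is C; the 3rd of Bmaj9 (B major ninth) is D♯.
From C to D♯: 3 semitones over a second = augmented.

augmented 2nd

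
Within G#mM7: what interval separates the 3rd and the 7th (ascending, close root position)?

augmented fifth

G# minor-major seventh: G# B D# F##.
So we need the interval from B up to F##.
From B to F##: 8 semitones over a fifth = augmented.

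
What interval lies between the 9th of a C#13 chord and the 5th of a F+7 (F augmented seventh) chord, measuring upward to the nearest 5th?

minor seventh

The 9th of C#13 is D#; the 5th of F+7 (F augmented seventh) is C#.
From D# to C#: 10 semitones over a seventh = minor.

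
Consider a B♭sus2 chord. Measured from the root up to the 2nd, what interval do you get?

M2

B♭sus2 (B♭ sus2): B♭–C–F.
That puts B♭ below C.
From B♭ to C is 2 semitones, exactly the major second.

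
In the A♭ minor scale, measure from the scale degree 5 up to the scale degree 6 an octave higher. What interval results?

A♭ natural minor: A♭ B♭ C♭ D♭ E♭ F♭ G♭.
That puts E♭ below F♭.
From E♭ to F♭: 13 semitones over a ninth = minor.

minor 9th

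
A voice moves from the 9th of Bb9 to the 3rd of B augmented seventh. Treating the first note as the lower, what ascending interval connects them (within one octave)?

augmented second

The 9th of Bb9 is C; the 3rd of B augmented seventh is D#.
2 letter names make it a second; at 3 semitones (a half step wider than major) the quality is augmented.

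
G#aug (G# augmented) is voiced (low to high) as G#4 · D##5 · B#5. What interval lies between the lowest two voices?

augmented 5th

Those voices are G#4 and D##5.
G# up to D## is 8 semitones, a half step wider than a perfect fifth, so the interval is augmented.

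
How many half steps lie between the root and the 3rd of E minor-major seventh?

Em(maj7): E G B D#.
E to G is a minor third: 3 semitones.

3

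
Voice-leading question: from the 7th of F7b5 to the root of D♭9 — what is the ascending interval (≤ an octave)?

minor seventh

The 7th of F7b5 is E♭; the root of D♭9 is D♭.
From E♭ to D♭: 10 semitones over a seventh = minor.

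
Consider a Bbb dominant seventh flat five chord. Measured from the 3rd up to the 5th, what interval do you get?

diminished third

The chord tones of Bbb7b5 are Bbb, Db, Fbb, Abb.
That puts Db below Fbb.
3 letter names make it a third; at 2 semitones (a whole step narrower than major) the quality is diminished.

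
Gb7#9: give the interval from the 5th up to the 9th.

augmented 5th

Spelling the chord: Gb–Bb–Db–Fb–A.
So we need the interval from Db up to A.
5 letter names make it a fifth; at 8 semitones (a half step wider than perfect) the quality is augmented.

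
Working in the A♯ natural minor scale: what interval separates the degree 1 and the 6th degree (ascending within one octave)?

minor sixth

The scale runs A♯ B♯ C♯ D♯ E♯ F♯ G♯.
So we need the interval from A♯ up to F♯.
A♯ up to F♯ is 8 semitones, a half step narrower than a major sixth, so the interval is minor.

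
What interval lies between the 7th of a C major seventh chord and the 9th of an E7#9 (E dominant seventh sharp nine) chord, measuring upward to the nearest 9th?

The 7th of C major seventh is B; the 9th of E7#9 (E dominant seventh sharp nine) is F##.
From B to F##: 8 semitones over a fifth = augmented.

A5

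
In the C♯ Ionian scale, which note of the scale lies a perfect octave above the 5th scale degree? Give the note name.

The scale is C♯ D♯ E♯ F♯ G♯ A♯ B♯.
The 5th scale degree is G♯; a perfect octave above that is G♯ — scale degree 5.

G#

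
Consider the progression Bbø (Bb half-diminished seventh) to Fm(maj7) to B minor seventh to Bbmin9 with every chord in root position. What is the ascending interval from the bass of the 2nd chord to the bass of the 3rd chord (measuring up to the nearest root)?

The roots are F and B.
4 letter names make it a fourth; at 6 semitones (a half step wider than perfect) the quality is augmented.

A4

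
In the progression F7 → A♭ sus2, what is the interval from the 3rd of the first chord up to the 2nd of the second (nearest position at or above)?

minor second

F7 has A as its 3rd, and A♭ sus2 has B♭ as its 2nd.
From A to B♭: 1 semitone over a second = minor.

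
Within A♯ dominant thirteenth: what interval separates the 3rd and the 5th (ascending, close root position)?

m3

The chord tones of A♯ dominant thirteenth are A♯ C𝄪 E♯ G♯ B♯ F𝄪.
So we need the interval from C𝄪 up to E♯.
From C𝄪 to E♯: 3 semitones over a third = minor.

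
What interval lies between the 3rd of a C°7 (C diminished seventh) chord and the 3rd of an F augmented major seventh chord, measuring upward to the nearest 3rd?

The 3rd of C°7 (C diminished seventh) is E♭; the 3rd of F augmented major seventh is A.
From E♭ to A: 6 semitones over a fourth = augmented.

A4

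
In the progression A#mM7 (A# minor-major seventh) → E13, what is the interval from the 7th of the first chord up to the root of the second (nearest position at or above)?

The 7th of A#mM7 (A# minor-major seventh) is G##; the root of E13 is E.
From G## to E: 7 semitones over a sixth = diminished.

diminished sixth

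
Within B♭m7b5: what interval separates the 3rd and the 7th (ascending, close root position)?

B♭ half-diminished seventh: B♭–D♭–F♭–A♭.
The 3rd is D♭ and the 7th is A♭.
From D♭ to A♭ is 7 semitones, exactly the perfect fifth.

perfect 5th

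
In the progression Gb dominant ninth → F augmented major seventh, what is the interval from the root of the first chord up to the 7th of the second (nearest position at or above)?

augmented sixth

The root of Gb dominant ninth is Gb; the 7th of F augmented major seventh is E.
Gb up to E is 10 semitones, a half step wider than a major sixth, so the interval is augmented.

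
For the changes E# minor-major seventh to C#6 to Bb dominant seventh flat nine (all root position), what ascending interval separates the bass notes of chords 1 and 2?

minor sixth

The roots are E# and C#.
From E# to C#: 8 semitones over a sixth = minor.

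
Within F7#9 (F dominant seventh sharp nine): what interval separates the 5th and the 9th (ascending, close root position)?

augmented fifth

The chord tones of F dominant seventh sharp nine are F–A–C–Eb–G#.
That puts C below G#.
From C to G#: 8 semitones over a fifth = augmented.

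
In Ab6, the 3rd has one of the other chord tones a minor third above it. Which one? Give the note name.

Eb

The chord tones of Ab6 (Ab major sixth) are Ab, C, Eb, F.
The 3rd is C. A minor third above C is Eb.
Eb is the chord's 5th.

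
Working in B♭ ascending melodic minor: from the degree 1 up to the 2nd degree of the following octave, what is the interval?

B♭ melodic minor: B♭ C D♭ E♭ F G A.
That puts B♭ below C.
B♭ up to C spans 9 letter names and 14 semitones — a major ninth.

major ninth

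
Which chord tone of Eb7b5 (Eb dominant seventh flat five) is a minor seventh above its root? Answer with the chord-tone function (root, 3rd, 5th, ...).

7th

Spelling the chord: Eb-G-Bbb-Db.
The root is Eb. A minor seventh above Eb is Db.
Db is the chord's 7th.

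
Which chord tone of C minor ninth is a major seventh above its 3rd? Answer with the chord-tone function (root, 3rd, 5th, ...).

9th

Cmin9: C, E♭, G, B♭, D.
The 3rd is E♭. A major seventh above E♭ is D.
D is the chord's 9th.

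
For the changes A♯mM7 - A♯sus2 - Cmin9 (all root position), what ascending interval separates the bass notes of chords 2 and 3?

The roots are A♯ and C.
3 letter names make it a third; at 2 semitones (a whole step narrower than major) the quality is diminished.

diminished third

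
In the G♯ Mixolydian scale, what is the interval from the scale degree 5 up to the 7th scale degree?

m3

The scale runs G♯ A♯ B♯ C♯ D♯ E♯ F♯.
So we need the interval from D♯ up to F♯.
From D♯ to F♯: 3 semitones over a third = minor.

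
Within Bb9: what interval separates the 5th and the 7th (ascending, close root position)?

m3

Spelling the chord: Bb–D–F–Ab–C.
That puts F below Ab.
3 letter names make it a third; at 3 semitones (a half step narrower than major) the quality is minor.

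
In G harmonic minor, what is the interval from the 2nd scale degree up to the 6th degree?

d5

Spelling G harmonic minor: G A Bb C D Eb F#.
So we need the interval from A up to Eb.
A up to Eb is 6 semitones, a half step narrower than a perfect fifth, so the interval is diminished.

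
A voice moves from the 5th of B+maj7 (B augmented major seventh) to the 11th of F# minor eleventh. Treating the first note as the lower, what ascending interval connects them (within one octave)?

diminished fourth

The 5th of B+maj7 (B augmented major seventh) is F##; the 11th of F# minor eleventh is B.
4 letter names make it a fourth; at 4 semitones (a half step narrower than perfect) the quality is diminished.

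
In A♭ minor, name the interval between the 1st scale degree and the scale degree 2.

major second

A♭ natural minor: A♭ B♭ C♭ D♭ E♭ F♭ G♭.
The 1st scale degree is A♭ and the scale degree 2 is B♭.
From A♭ to B♭ is 2 semitones, exactly the major second.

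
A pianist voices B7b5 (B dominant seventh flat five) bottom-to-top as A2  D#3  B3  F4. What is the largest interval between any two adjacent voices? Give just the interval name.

Adjacent intervals: A2→D#3 = augmented fourth; D#3→B3 = minor sixth; B3→F4 = diminished fifth.
The largest is D#3 to B3, a minor sixth (8 semitones).

minor sixth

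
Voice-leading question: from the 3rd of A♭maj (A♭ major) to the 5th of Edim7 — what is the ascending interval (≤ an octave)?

A♭maj (A♭ major) has C as its 3rd, and Edim7 has B♭ as its 5th.
7 letter names make it a seventh; at 10 semitones (a half step narrower than major) the quality is minor.

minor seventh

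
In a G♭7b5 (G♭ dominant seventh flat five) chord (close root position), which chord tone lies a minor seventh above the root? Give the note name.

Spelling the chord: G♭-B♭-D𝄫-F♭.
The root is G♭. A minor seventh above G♭ is F♭.
F♭ is the chord's 7th.

Fb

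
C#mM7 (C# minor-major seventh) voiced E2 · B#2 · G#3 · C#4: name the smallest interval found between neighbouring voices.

perfect 4th

Adjacent intervals: E2→B#2 = augmented fifth; B#2→G#3 = minor sixth; G#3→C#4 = perfect fourth.
The smallest is G#3 to C#4, a perfect fourth (5 semitones).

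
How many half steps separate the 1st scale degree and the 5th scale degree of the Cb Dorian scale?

7

The scale is Cb Db Ebb Fb Gb Ab Bbb.
Cb up to Gb is a perfect fifth — 7 semitones.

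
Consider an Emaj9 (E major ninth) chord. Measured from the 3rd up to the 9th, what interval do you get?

Emaj9 is spelled E-G#-B-D#-F#.
That puts G# below F#.
G# up to F# is 10 semitones, a half step narrower than a major seventh, so the interval is minor.

minor seventh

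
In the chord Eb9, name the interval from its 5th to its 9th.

The chord tones of Eb9 (Eb dominant ninth) are Eb–G–Bb–Db–F.
That puts Bb below F.
Bb up to F spans 5 letter names and 7 semitones — a perfect fifth.

perfect fifth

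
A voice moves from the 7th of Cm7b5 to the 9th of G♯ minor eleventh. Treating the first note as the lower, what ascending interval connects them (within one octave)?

Cm7b5 has B♭ as its 7th, and G♯ minor eleventh has A♯ as its 9th.
B♭ up to A♯ is 12 semitones, a half step wider than a major seventh, so the interval is augmented.

augmented seventh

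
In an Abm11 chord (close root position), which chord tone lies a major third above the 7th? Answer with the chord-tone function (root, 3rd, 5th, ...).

Abm11: Ab, Cb, Eb, Gb, Bb, Db.
The 7th is Gb. A major third above Gb is Bb.
Bb is the chord's 9th.

9th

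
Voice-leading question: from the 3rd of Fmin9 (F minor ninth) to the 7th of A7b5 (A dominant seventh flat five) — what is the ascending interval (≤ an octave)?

Fmin9 (F minor ninth) has Ab as its 3rd, and A7b5 (A dominant seventh flat five) has G as its 7th.
From Ab to G is 11 semitones, exactly the major seventh.

M7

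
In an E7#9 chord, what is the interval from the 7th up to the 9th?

E7#9: E, G#, B, D, F##.
That puts D below F##.
From D to F##: 5 semitones over a third = augmented.

augmented third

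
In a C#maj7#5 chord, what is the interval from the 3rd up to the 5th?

Spelling the chord: C# E# G## B#.
That puts E# below G##.
From E# to G## is 4 semitones, exactly the major third.

major third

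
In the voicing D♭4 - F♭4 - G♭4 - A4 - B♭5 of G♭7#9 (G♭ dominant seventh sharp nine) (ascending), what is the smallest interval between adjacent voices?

major second

Adjacent intervals: D♭4→F♭4 = minor third; F♭4→G♭4 = major second; G♭4→A4 = augmented second; A4→B♭5 = minor ninth.
The smallest is F♭4 to G♭4, a major second (2 semitones).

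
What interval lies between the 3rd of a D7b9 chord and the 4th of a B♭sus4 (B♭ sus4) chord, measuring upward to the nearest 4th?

D7b9 has F♯ as its 3rd, and B♭sus4 (B♭ sus4) has E♭ as its 4th.
7 letter names make it a seventh; at 9 semitones (a whole step narrower than major) the quality is diminished.

d7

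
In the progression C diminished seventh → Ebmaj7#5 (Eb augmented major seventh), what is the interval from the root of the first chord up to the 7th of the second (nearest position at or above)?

The root of C diminished seventh is C; the 7th of Ebmaj7#5 (Eb augmented major seventh) is D.
From C to D is 2 semitones, exactly the major second.

major 2nd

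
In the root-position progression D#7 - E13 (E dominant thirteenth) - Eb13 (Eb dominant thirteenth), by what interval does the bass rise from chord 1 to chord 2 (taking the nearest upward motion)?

minor second

The roots are D# and E.
From D# to E: 1 semitone over a second = minor.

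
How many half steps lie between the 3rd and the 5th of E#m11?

4

Spelling the chord: E#–G#–B#–D#–F##–A#.
G# to B# is a major third: 4 semitones.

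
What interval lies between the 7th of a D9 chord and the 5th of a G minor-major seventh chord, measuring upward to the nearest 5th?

M2

The 7th of D9 is C; the 5th of G minor-major seventh is D.
From C to D is 2 semitones, exactly the major second.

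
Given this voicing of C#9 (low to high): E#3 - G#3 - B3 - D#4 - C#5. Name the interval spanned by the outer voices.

The outer voices are E#3 and C#5.
E# up to C# is 20 semitones, a half step narrower than a major thirteenth, so the interval is minor.

minor thirteenth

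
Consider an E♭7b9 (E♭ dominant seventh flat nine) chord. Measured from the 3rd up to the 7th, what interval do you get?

diminished fifth

The chord tones of E♭7b9 (E♭ dominant seventh flat nine) are E♭ G B♭ D♭ F♭.
The 3rd is G and the 7th is D♭.
From G to D♭: 6 semitones over a fifth = diminished.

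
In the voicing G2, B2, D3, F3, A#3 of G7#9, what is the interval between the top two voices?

augmented third

Those voices are F3 and A#3.
From F to A#: 5 semitones over a third = augmented.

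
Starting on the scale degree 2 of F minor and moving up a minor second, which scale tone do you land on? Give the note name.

The scale is F G Ab Bb C Db Eb.
The scale degree 2 is G; a minor second above that is Ab — scale degree 3.

Ab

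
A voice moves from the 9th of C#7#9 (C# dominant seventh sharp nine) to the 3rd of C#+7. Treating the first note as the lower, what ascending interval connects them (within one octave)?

minor 2nd

The 9th of C#7#9 (C# dominant seventh sharp nine) is D##; the 3rd of C#+7 is E#.
2 letter names make it a second; at 1 semitone (a half step narrower than major) the quality is minor.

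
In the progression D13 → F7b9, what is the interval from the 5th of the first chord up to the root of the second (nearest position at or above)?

minor 6th

D13 has A as its 5th, and F7b9 has F as its root.
A up to F is 8 semitones, a half step narrower than a major sixth, so the interval is minor.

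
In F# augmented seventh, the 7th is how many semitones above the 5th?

F# augmented seventh is spelled F#, A#, C##, E.
C## to E is a diminished third: 2 semitones.

2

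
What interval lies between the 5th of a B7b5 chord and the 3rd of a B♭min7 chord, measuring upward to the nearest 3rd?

minor sixth

B7b5 has F as its 5th, and B♭min7 has D♭ as its 3rd.
6 letter names make it a sixth; at 8 semitones (a half step narrower than major) the quality is minor.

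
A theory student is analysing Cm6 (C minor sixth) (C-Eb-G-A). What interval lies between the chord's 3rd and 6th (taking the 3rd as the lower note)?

That puts Eb below A.
Eb up to A is 6 semitones, a half step wider than a perfect fourth, so the interval is augmented.

A4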